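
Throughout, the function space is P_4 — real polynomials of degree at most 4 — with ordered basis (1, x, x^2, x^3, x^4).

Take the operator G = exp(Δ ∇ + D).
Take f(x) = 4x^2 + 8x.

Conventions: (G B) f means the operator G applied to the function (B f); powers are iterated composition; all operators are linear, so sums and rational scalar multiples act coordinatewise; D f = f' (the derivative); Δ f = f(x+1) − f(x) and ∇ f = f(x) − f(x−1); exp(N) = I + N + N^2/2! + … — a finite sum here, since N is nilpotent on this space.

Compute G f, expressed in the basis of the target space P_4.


the image equals g(x) = 4x^2 + 16x + 20

order-1 term: 8x + 16
order-2 term: 4
the series for exp(Δ ∇ + D) f terminates at order 2
exp(Δ ∇ + D) f = 4x^2 + 16x + 20


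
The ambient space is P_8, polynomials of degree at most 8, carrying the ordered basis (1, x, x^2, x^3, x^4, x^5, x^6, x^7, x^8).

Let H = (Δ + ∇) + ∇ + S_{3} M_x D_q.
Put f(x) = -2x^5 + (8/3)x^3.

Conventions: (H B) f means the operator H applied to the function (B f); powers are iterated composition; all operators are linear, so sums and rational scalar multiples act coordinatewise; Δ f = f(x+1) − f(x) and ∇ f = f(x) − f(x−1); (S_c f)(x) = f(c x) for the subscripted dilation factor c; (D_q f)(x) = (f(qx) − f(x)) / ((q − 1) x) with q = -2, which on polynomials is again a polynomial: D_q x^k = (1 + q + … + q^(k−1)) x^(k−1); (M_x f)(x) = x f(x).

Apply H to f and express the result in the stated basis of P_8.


Δ f = -10x^4 - 20x^3 - 12x^2 - 2x + 2/3
∇ f = -10x^4 + 20x^3 - 12x^2 + 2x + 2/3
(Δ + ∇) f = -20x^4 - 24x^2 + 4/3
∇ f = -10x^4 + 20x^3 - 12x^2 + 2x + 2/3
D_q f = -22x^4 + 8x^2
M_x D_q f = -22x^5 + 8x^3
S_{3} M_x D_q f = -5346x^5 + 216x^3
((Δ + ∇) + ∇ + S_{3} M_x D_q) f = -5346x^5 - 30x^4 + 236x^3 - 36x^2 + 2x + 2

the image equals g(x) = -5346x^5 - 30x^4 + 236x^3 - 36x^2 + 2x + 2


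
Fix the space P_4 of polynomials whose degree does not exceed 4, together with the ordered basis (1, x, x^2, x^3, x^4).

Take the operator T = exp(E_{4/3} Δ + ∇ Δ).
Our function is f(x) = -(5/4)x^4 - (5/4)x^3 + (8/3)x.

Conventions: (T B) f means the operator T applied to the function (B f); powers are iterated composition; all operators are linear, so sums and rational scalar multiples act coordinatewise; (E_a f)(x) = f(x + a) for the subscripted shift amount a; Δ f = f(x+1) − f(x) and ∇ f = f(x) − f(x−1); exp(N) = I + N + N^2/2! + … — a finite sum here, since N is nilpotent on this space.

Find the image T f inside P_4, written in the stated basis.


order-1 term: -5x^3 - (185/4)x^2 - (875/12)x - 1238/27
order-2 term: -(15/2)x^2 - (355/4)x - 580/3
order-3 term: -5x - 175/4
order-4 term: -5/4
the series for exp(E_{4/3} Δ + ∇ Δ) f terminates at order 4
exp(E_{4/3} Δ + ∇ Δ) f = -(5/4)x^4 - (25/4)x^3 - (215/4)x^2 - 164x - 7673/27

g(x) = -(5/4)x^4 - (25/4)x^3 - (215/4)x^2 - 164x - 7673/27


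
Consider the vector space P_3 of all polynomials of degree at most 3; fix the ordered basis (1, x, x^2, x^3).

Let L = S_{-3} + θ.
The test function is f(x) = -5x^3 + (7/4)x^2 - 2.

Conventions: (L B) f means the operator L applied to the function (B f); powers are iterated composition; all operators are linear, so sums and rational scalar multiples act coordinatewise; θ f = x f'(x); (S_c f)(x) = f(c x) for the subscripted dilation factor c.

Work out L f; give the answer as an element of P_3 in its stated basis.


the result is g(x) = 120x^3 + (77/4)x^2 - 2

S_{-3} f = 135x^3 + (63/4)x^2 - 2
θ f = -15x^3 + (7/2)x^2
(S_{-3} + θ) f = 120x^3 + (77/4)x^2 - 2


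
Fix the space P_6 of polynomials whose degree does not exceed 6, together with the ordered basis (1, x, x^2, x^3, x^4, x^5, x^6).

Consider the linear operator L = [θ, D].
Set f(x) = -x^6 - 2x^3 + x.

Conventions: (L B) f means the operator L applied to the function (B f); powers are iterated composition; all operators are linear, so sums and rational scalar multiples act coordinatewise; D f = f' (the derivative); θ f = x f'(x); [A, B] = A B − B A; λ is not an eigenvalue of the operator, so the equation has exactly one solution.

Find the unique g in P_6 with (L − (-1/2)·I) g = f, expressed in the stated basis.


g(x) = -2x^6 - 24x^5 - 240x^4 - 1924x^3 - 11544x^2 - 46174x - 92348

write g with unknown coordinates in the stated basis and equate coefficients in (L − (-1/2)·I) g = f
solving from the highest basis element down gives g = -2x^6 - 24x^5 - 240x^4 - 1924x^3 - 11544x^2 - 46174x - 92348
check: L g = 12x^5 + 120x^4 + 960x^3 + 5772x^2 + 23088x + 46174
so L g − (-1/2)·g = -x^6 - 2x^3 + x = f ✓


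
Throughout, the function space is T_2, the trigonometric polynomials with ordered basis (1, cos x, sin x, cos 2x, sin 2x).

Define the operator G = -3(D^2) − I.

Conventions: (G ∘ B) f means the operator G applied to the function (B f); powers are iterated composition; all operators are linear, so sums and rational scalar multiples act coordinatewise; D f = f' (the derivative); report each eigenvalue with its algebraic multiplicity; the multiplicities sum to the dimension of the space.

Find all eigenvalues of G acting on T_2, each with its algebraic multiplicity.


λ = -1 (multiplicity 1), λ = 2 (multiplicity 2), λ = 11 (multiplicity 2)

image of 1: -1
image of cos x: 2cos x
image of sin x: 2sin x
image of cos 2x: 11cos 2x
image of sin 2x: 11sin 2x
the matrix is diagonal; its diagonal is (-1, 2, 2, 11, 11)
for a triangular matrix the eigenvalues are the diagonal entries, with algebraic multiplicity their repetition count


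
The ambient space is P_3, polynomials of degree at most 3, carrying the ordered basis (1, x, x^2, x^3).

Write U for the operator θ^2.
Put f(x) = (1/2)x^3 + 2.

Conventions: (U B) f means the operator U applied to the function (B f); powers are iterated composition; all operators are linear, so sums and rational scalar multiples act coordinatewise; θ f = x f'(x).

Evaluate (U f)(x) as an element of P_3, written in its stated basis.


the result is g(x) = (9/2)x^3

θ f = (3/2)x^3
θ θ f = (9/2)x^3


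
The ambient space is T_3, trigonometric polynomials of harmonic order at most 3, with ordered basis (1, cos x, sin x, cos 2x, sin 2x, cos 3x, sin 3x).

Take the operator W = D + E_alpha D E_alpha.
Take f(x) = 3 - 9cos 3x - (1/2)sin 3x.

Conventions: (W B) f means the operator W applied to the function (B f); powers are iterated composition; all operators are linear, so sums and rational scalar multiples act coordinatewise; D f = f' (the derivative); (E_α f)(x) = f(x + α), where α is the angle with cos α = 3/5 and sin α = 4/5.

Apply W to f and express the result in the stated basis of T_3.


the result is g(x) = -(319059/15625)cos 3x + (723762/15625)sin 3x

D f = -(3/2)cos 3x + 27sin 3x
E_alpha f = 3 + (1031/125)cos 3x + (909/250)sin 3x
D E_alpha f = (2727/250)cos 3x - (3093/125)sin 3x
E_alpha D E_alpha f = -(591243/31250)cos 3x + (301887/15625)sin 3x
(D + E_alpha D E_alpha) f = -(319059/15625)cos 3x + (723762/15625)sin 3x


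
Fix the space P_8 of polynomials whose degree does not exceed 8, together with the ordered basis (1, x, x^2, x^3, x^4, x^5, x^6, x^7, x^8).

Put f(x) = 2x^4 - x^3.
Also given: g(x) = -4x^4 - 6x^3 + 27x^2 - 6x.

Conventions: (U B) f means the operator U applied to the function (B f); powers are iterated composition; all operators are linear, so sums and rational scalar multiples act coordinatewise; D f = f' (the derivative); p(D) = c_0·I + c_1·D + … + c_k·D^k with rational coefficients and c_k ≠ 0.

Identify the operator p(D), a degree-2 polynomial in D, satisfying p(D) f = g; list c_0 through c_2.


c_0 = -2, c_1 = -1, c_2 = 1

D^0 f = 2x^4 - x^3
D^1 f = 8x^3 - 3x^2
D^2 f = 24x^2 - 6x
matching coefficients of g against c_0 f + c_1 Df + … from the top degree down determines the c_i
solution: c_0 = -2, c_1 = -1, c_2 = 1


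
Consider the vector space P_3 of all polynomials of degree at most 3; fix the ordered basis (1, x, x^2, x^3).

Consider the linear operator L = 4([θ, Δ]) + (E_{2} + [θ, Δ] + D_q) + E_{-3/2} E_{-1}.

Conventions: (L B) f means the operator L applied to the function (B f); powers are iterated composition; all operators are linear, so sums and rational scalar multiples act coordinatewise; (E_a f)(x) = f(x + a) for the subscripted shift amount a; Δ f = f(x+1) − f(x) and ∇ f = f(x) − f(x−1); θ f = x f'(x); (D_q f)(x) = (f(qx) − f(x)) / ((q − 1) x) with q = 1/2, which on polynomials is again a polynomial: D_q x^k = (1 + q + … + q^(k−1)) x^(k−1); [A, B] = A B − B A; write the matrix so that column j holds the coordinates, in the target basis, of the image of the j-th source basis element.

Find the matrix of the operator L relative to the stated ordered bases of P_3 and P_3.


image of 1: 2
image of x: 2x - 9/2
image of x^2: 2x^2 - (19/2)x + 1/4
image of x^3: 2x^3 - (59/4)x^2 + (3/4)x - 181/8
each image's coordinates form column j of the matrix

the matrix is [[2, -9/2, 1/4, -181/8]; [0, 2, -19/2, 3/4]; [0, 0, 2, -59/4]; [0, 0, 0, 2]] (rows listed top to bottom)


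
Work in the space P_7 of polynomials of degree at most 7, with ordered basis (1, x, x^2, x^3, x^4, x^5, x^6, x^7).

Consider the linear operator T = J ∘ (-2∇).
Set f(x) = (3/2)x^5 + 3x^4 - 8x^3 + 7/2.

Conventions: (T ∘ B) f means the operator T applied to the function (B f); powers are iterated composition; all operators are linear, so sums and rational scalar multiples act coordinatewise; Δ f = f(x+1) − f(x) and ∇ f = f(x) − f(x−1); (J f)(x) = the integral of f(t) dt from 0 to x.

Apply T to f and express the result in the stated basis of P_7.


∇ f = (15/2)x^4 - 3x^3 - 27x^2 + (57/2)x - 19/2
(-2∇) f = -15x^4 + 6x^3 + 54x^2 - 57x + 19
J (-2∇) f = -3x^5 + (3/2)x^4 + 18x^3 - (57/2)x^2 + 19x

g(x) = -3x^5 + (3/2)x^4 + 18x^3 - (57/2)x^2 + 19x


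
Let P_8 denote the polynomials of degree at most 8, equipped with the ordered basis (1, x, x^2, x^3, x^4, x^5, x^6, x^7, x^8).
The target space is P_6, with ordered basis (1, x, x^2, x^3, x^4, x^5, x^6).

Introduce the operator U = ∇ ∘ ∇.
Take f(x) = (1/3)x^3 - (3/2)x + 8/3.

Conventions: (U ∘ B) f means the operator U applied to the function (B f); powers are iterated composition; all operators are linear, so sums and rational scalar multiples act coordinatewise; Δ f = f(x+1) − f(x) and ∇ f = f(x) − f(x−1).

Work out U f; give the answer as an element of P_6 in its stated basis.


the image equals g(x) = 2x - 2

∇ f = x^2 - x - 7/6
∇ ∇ f = 2x - 2


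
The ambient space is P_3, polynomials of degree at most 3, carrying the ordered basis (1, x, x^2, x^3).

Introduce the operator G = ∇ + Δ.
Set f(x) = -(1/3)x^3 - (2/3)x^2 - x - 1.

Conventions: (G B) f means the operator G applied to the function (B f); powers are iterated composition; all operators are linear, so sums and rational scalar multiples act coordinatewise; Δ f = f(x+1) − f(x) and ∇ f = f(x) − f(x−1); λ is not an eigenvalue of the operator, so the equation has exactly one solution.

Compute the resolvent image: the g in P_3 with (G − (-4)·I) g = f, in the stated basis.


the image equals g(x) = -(1/12)x^3 - (1/24)x^2 - (5/24)x - 5/48

write g with unknown coordinates in the stated basis and equate coefficients in (G − (-4)·I) g = f
solving from the highest basis element down gives g = -(1/12)x^3 - (1/24)x^2 - (5/24)x - 5/48
check: G g = -(1/2)x^2 - (1/6)x - 7/12
so G g − (-4)·g = -(1/3)x^3 - (2/3)x^2 - x - 1 = f ✓


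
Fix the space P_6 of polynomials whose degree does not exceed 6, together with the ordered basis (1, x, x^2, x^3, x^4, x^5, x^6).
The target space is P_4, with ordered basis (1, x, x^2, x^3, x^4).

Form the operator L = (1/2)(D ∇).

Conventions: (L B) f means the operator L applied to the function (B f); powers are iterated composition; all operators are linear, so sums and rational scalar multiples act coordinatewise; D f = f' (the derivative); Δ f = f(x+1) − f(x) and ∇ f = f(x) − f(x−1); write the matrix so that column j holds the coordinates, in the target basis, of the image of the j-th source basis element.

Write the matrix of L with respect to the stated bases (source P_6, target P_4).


the matrix is [[0, 0, 1, -3/2, 2, -5/2, 3]; [0, 0, 0, 3, -6, 10, -15]; [0, 0, 0, 0, 6, -15, 30]; [0, 0, 0, 0, 0, 10, -30]; [0, 0, 0, 0, 0, 0, 15]] (rows listed top to bottom)

image of 1: 0
image of x: 0
image of x^2: 1
image of x^3: 3x - 3/2
image of x^4: 6x^2 - 6x + 2
image of x^5: 10x^3 - 15x^2 + 10x - 5/2
image of x^6: 15x^4 - 30x^3 + 30x^2 - 15x + 3
each image's coordinates form column j of the matrix


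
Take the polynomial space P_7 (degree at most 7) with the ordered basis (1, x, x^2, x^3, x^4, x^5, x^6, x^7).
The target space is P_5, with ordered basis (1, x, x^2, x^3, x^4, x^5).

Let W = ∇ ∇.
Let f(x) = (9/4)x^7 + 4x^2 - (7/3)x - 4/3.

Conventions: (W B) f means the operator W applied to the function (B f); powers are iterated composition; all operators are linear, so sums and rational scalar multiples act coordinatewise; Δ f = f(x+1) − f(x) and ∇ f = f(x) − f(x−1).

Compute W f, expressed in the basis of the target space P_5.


∇ f = (63/4)x^6 - (189/4)x^5 + (315/4)x^4 - (315/4)x^3 + (189/4)x^2 - (31/4)x - 49/12
∇ ∇ f = (189/2)x^5 - (945/2)x^4 + (2205/2)x^3 - (2835/2)x^2 + (1953/2)x - 551/2

g(x) = (189/2)x^5 - (945/2)x^4 + (2205/2)x^3 - (2835/2)x^2 + (1953/2)x - 551/2


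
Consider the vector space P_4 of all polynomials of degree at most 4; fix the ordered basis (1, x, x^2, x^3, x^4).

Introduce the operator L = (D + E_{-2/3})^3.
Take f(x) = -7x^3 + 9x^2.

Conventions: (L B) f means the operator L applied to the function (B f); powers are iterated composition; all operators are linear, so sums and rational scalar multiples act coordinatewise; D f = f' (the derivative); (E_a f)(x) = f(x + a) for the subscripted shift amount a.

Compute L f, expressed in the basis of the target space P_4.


the image equals g(x) = -7x^3 - 12x^2 - 24x + 4

D f = -21x^2 + 18x
E_{-2/3} f = -7x^3 + 23x^2 - (64/3)x + 164/27
(D + E_{-2/3}) f = -7x^3 + 2x^2 - (10/3)x + 164/27
D (D + E_{-2/3}) f = -21x^2 + 4x - 10/3
E_{-2/3} (D + E_{-2/3}) f = -7x^3 + 16x^2 - (46/3)x + 304/27
(D + E_{-2/3}) (D + E_{-2/3}) f = -7x^3 - 5x^2 - (34/3)x + 214/27
D (D + E_{-2/3}) (D + E_{-2/3}) f = -21x^2 - 10x - 34/3
E_{-2/3} (D + E_{-2/3}) (D + E_{-2/3}) f = -7x^3 + 9x^2 - 14x + 46/3
(D + E_{-2/3}) (D + E_{-2/3}) (D + E_{-2/3}) f = -7x^3 - 12x^2 - 24x + 4


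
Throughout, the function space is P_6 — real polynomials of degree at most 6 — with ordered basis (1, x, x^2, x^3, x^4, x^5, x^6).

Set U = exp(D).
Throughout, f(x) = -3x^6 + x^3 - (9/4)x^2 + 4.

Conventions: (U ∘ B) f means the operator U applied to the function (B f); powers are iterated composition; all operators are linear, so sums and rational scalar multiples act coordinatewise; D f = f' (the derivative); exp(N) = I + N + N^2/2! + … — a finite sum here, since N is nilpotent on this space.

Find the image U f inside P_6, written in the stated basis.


the result is g(x) = -3x^6 - 18x^5 - 45x^4 - 59x^3 - (177/4)x^2 - (39/2)x - 1/4

order-1 term: -18x^5 + 3x^2 - (9/2)x
order-2 term: -45x^4 + 3x - 9/4
order-3 term: -60x^3 + 1
order-4 term: -45x^2
order-5 term: -18x
order-6 term: -3
the series for exp(D) f terminates at order 6
exp(D) f = -3x^6 - 18x^5 - 45x^4 - 59x^3 - (177/4)x^2 - (39/2)x - 1/4


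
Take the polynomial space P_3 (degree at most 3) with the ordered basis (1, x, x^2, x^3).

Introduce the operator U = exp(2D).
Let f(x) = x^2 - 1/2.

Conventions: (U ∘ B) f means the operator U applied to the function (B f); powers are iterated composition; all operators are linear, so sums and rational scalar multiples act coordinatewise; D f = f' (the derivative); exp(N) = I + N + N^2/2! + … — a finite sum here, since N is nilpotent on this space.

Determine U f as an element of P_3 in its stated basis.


order-1 term: 4x
order-2 term: 4
the series for exp(2D) f terminates at order 2
exp(2D) f = x^2 + 4x + 7/2

the image equals g(x) = x^2 + 4x + 7/2


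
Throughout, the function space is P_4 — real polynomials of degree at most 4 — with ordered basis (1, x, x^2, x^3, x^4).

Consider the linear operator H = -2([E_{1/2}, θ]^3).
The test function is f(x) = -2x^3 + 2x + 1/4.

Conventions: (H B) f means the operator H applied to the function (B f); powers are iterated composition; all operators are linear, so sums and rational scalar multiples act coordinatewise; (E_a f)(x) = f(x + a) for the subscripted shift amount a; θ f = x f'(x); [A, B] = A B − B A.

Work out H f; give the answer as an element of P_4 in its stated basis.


g(x) = 3

θ f = -6x^3 + 2x
E_{1/2} θ f = -6x^3 - 9x^2 - (5/2)x + 1/4
E_{1/2} f = -2x^3 - 3x^2 + (1/2)x + 1
θ E_{1/2} f = -6x^3 - 6x^2 + (1/2)x
[E_{1/2}, θ] f = -3x^2 - 3x + 1/4
θ [E_{1/2}, θ] f = -6x^2 - 3x
E_{1/2} θ [E_{1/2}, θ] f = -6x^2 - 9x - 3
E_{1/2} [E_{1/2}, θ] f = -3x^2 - 6x - 2
θ E_{1/2} [E_{1/2}, θ] f = -6x^2 - 6x
[E_{1/2}, θ] [E_{1/2}, θ] f = -3x - 3
θ [E_{1/2}, θ] [E_{1/2}, θ] f = -3x
E_{1/2} θ [E_{1/2}, θ] [E_{1/2}, θ] f = -3x - 3/2
E_{1/2} [E_{1/2}, θ] [E_{1/2}, θ] f = -3x - 9/2
θ E_{1/2} [E_{1/2}, θ] [E_{1/2}, θ] f = -3x
[E_{1/2}, θ] [E_{1/2}, θ] [E_{1/2}, θ] f = -3/2
(-2([E_{1/2}, θ]^3)) f = 3


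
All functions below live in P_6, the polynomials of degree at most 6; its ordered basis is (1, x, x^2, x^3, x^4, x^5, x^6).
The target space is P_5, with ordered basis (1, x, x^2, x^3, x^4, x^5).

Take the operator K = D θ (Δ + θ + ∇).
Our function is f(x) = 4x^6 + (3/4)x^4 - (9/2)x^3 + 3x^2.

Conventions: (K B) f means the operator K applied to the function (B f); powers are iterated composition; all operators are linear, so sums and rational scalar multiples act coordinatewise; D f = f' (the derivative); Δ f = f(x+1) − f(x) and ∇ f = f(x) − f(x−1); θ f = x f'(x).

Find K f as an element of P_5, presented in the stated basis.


Δ f = 24x^5 + 60x^4 + 83x^3 + 51x^2 + (39/2)x + 13/4
θ f = 24x^6 + 3x^4 - (27/2)x^3 + 6x^2
∇ f = 24x^5 - 60x^4 + 83x^3 - 78x^2 + (93/2)x - 49/4
(Δ + θ + ∇) f = 24x^6 + 48x^5 + 3x^4 + (305/2)x^3 - 21x^2 + 66x - 9
θ (Δ + θ + ∇) f = 144x^6 + 240x^5 + 12x^4 + (915/2)x^3 - 42x^2 + 66x
D θ (Δ + θ + ∇) f = 864x^5 + 1200x^4 + 48x^3 + (2745/2)x^2 - 84x + 66

g(x) = 864x^5 + 1200x^4 + 48x^3 + (2745/2)x^2 - 84x + 66


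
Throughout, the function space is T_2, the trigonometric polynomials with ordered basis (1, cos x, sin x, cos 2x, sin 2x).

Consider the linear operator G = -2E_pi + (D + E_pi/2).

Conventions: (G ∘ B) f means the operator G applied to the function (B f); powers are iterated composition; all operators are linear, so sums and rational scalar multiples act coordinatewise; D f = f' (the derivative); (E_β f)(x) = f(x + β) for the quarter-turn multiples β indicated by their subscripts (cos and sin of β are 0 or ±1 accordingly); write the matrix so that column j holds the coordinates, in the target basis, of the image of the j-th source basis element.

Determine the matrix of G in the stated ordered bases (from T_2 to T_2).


image of 1: -1
image of cos x: 2cos x - 2sin x
image of sin x: 2cos x + 2sin x
image of cos 2x: -3cos 2x - 2sin 2x
image of sin 2x: 2cos 2x - 3sin 2x
each image's coordinates form column j of the matrix

the matrix is [[-1, 0, 0, 0, 0]; [0, 2, 2, 0, 0]; [0, -2, 2, 0, 0]; [0, 0, 0, -3, 2]; [0, 0, 0, -2, -3]] (rows listed top to bottom)


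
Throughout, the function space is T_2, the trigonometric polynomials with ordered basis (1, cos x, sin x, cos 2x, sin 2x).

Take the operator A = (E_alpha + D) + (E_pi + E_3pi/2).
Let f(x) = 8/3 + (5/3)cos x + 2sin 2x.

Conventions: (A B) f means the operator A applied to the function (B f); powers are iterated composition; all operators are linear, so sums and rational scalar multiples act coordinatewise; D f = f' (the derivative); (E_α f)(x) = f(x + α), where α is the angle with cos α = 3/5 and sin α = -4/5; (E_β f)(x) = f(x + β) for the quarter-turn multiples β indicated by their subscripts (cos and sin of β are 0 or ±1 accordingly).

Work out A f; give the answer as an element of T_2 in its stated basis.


the image equals g(x) = 8 - (2/3)cos x + (4/3)sin x + (52/25)cos 2x - (14/25)sin 2x

E_alpha f = 8/3 + cos x + (4/3)sin x - (48/25)cos 2x - (14/25)sin 2x
D f = -(5/3)sin x + 4cos 2x
(E_alpha + D) f = 8/3 + cos x - (1/3)sin x + (52/25)cos 2x - (14/25)sin 2x
E_pi f = 8/3 - (5/3)cos x + 2sin 2x
E_3pi/2 f = 8/3 + (5/3)sin x - 2sin 2x
(E_pi + E_3pi/2) f = 16/3 - (5/3)cos x + (5/3)sin x
((E_alpha + D) + (E_pi + E_3pi/2)) f = 8 - (2/3)cos x + (4/3)sin x + (52/25)cos 2x - (14/25)sin 2x


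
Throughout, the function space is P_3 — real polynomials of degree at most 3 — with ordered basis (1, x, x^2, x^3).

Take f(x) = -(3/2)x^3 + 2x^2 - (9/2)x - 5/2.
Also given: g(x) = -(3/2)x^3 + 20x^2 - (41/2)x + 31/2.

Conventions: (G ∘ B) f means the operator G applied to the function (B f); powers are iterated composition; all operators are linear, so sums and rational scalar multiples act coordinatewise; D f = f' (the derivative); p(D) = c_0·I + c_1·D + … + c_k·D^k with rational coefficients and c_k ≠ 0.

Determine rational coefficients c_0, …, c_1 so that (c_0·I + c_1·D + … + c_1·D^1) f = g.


p(D) = I − 4·D, i.e. c_0 = 1, c_1 = -4

D^0 f = -(3/2)x^3 + 2x^2 - (9/2)x - 5/2
D^1 f = -(9/2)x^2 + 4x - 9/2
matching coefficients of g against c_0 f + c_1 Df + … from the top degree down determines the c_i
solution: c_0 = 1, c_1 = -4


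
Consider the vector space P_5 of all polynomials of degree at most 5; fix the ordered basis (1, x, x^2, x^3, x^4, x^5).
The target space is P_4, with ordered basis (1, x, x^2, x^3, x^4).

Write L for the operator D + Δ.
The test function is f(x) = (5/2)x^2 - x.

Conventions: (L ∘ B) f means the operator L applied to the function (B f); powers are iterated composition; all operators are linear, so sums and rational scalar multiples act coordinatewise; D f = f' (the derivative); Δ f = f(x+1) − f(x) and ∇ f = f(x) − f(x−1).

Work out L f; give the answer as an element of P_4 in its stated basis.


D f = 5x - 1
Δ f = 5x + 3/2
(D + Δ) f = 10x + 1/2

the image equals g(x) = 10x + 1/2


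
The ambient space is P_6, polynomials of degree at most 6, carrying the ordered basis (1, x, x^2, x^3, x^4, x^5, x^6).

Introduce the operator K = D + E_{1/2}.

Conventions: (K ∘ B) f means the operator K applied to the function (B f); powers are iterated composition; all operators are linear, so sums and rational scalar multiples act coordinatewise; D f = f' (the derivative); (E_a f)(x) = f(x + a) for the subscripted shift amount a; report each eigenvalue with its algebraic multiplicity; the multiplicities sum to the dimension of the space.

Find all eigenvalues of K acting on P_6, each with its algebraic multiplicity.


image of 1: 1
image of x: x + 3/2
image of x^2: x^2 + 3x + 1/4
image of x^3: x^3 + (9/2)x^2 + (3/4)x + 1/8
image of x^4: x^4 + 6x^3 + (3/2)x^2 + (1/2)x + 1/16
image of x^5: x^5 + (15/2)x^4 + (5/2)x^3 + (5/4)x^2 + (5/16)x + 1/32
image of x^6: x^6 + 9x^5 + (15/4)x^4 + (5/2)x^3 + (15/16)x^2 + (3/16)x + 1/64
the matrix is upper triangular; its diagonal is (1, 1, 1, 1, 1, 1, 1)
for a triangular matrix the eigenvalues are the diagonal entries, with algebraic multiplicity their repetition count

λ = 1 (multiplicity 7)


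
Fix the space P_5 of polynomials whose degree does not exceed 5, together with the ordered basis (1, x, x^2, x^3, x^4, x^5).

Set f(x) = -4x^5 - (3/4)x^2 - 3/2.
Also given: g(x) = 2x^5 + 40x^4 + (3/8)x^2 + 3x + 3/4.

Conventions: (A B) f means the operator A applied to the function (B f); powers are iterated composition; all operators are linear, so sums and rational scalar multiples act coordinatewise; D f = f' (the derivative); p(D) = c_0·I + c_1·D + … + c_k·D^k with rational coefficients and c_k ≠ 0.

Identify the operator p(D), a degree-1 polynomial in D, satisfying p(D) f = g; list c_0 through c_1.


c_0 = -1/2, c_1 = -2

D^0 f = -4x^5 - (3/4)x^2 - 3/2
D^1 f = -20x^4 - (3/2)x
matching coefficients of g against c_0 f + c_1 Df + … from the top degree down determines the c_i
solution: c_0 = -1/2, c_1 = -2


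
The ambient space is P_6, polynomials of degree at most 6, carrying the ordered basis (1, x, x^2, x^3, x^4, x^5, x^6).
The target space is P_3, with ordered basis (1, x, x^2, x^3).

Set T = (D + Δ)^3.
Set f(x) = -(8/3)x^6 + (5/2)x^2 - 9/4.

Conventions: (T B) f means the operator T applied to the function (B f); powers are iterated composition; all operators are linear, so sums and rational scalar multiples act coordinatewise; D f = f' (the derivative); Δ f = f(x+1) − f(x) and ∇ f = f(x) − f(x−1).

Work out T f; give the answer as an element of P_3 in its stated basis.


D f = -16x^5 + 5x
Δ f = -16x^5 - 40x^4 - (160/3)x^3 - 40x^2 - 11x - 1/6
(D + Δ) f = -32x^5 - 40x^4 - (160/3)x^3 - 40x^2 - 6x - 1/6
D (D + Δ) f = -160x^4 - 160x^3 - 160x^2 - 80x - 6
Δ (D + Δ) f = -160x^4 - 480x^3 - 720x^2 - 560x - 514/3
(D + Δ) (D + Δ) f = -320x^4 - 640x^3 - 880x^2 - 640x - 532/3
D (D + Δ) (D + Δ) f = -1280x^3 - 1920x^2 - 1760x - 640
Δ (D + Δ) (D + Δ) f = -1280x^3 - 3840x^2 - 4960x - 2480
(D + Δ) (D + Δ) (D + Δ) f = -2560x^3 - 5760x^2 - 6720x - 3120

the result is g(x) = -2560x^3 - 5760x^2 - 6720x - 3120


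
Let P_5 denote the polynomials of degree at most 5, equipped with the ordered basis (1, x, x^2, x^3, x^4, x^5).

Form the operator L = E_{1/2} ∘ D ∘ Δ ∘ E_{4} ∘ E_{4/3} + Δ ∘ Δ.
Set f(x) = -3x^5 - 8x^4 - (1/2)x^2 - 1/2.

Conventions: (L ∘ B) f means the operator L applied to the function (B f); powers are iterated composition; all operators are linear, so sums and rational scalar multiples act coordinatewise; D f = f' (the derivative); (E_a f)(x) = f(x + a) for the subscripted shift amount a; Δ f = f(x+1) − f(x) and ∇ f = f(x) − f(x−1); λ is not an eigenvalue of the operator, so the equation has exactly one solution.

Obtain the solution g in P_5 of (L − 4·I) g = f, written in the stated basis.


the result is g(x) = (3/4)x^5 + 2x^4 + (15/2)x^3 + (757/8)x^2 + (9213/16)x + 200105/144

write g with unknown coordinates in the stated basis and equate coefficients in (L − 4·I) g = f
solving from the highest basis element down gives g = (3/4)x^5 + 2x^4 + (15/2)x^3 + (757/8)x^2 + (9213/16)x + 200105/144
check: L g = 30x^3 + 378x^2 + (9213/4)x + 200087/36
so L g − 4·g = -3x^5 - 8x^4 - (1/2)x^2 - 1/2 = f ✓


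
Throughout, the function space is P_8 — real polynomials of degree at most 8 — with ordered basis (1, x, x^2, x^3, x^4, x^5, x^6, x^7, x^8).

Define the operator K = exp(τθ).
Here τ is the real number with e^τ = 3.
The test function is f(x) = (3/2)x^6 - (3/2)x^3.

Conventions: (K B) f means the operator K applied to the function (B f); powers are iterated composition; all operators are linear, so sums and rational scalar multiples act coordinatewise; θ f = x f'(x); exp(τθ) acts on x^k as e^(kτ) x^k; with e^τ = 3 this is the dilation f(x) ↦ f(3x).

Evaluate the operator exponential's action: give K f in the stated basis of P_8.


exp(τθ) x^k = e^(kτ) x^k; with e^τ = 3 this sends x^k to 3^k x^k
x^3 ↦ 27 x^3
x^6 ↦ 729 x^6
applying this coordinatewise to f: exp(τθ) f = (2187/2)x^6 - (81/2)x^3

g(x) = (2187/2)x^6 - (81/2)x^3


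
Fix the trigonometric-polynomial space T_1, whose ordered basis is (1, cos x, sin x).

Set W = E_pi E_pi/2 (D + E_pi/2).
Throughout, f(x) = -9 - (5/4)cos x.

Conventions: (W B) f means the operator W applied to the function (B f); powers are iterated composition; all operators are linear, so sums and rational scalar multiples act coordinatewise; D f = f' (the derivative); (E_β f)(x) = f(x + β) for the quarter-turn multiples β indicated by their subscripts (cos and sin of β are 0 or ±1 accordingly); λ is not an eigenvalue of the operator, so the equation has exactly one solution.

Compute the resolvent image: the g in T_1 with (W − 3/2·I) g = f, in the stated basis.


the image equals g(x) = 18 - (5/2)cos x

write g with unknown coordinates in the stated basis and equate coefficients in (W − 3/2·I) g = f
solving from the highest basis element down gives g = 18 - (5/2)cos x
check: W g = 18 - 5cos x
so W g − 3/2·g = -9 - (5/4)cos x = f ✓


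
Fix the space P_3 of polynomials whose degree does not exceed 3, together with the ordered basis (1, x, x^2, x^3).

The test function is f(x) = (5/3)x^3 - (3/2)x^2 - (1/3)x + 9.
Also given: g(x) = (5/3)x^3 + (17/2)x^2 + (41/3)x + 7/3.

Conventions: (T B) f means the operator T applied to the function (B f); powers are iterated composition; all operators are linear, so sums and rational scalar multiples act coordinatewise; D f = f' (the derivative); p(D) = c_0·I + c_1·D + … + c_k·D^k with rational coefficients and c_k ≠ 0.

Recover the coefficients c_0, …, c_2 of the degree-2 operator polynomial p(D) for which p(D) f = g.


c_0 = 1, c_1 = 2, c_2 = 2

D^0 f = (5/3)x^3 - (3/2)x^2 - (1/3)x + 9
D^1 f = 5x^2 - 3x - 1/3
D^2 f = 10x - 3
matching coefficients of g against c_0 f + c_1 Df + … from the top degree down determines the c_i
solution: c_0 = 1, c_1 = 2, c_2 = 2


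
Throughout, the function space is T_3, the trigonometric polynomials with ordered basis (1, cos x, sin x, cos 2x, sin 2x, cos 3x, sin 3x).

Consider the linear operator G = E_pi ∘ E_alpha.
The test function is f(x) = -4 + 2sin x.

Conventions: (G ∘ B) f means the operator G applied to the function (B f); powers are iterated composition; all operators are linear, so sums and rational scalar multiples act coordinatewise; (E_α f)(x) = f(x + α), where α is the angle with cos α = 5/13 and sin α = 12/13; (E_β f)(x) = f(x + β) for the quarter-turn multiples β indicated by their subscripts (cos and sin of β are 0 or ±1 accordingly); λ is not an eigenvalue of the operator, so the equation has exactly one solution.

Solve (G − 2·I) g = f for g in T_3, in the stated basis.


the result is g(x) = 4 + (24/85)cos x - (62/85)sin x

write g with unknown coordinates in the stated basis and equate coefficients in (G − 2·I) g = f
solving from the highest basis element down gives g = 4 + (24/85)cos x - (62/85)sin x
check: G g = 4 + (48/85)cos x + (46/85)sin x
so G g − 2·g = -4 + 2sin x = f ✓


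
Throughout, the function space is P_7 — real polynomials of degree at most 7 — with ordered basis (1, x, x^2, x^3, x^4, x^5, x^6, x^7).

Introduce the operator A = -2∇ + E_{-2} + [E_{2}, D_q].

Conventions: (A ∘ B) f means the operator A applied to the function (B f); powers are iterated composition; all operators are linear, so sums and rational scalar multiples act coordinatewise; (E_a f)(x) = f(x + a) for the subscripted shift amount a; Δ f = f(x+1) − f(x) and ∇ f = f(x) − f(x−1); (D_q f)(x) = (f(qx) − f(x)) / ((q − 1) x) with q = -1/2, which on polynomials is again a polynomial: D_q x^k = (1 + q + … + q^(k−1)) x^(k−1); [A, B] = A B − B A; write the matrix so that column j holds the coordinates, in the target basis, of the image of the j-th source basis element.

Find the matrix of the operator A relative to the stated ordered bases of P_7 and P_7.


image of 1: 1
image of x: x - 4
image of x^2: x^2 - 8x + 3
image of x^3: x^3 - 12x^2 + 18x - 19
image of x^4: x^4 - 16x^3 + (135/4)x^2 - (89/2)x - 9
image of x^5: x^5 - 20x^4 + (237/4)x^3 - (227/2)x^2 + 72x - 103
image of x^6: x^6 - 24x^5 + (1413/16)x^4 - (845/4)x^3 + (405/2)x^2 - (543/2)x - 105
image of x^7: x^7 - 28x^6 + (999/8)x^5 - (5879/16)x^4 + (1125/2)x^3 - (3891/4)x^2 + 255x - 535
each image's coordinates form column j of the matrix

the matrix is [[1, -4, 3, -19, -9, -103, -105, -535]; [0, 1, -8, 18, -89/2, 72, -543/2, 255]; [0, 0, 1, -12, 135/4, -227/2, 405/2, -3891/4]; [0, 0, 0, 1, -16, 237/4, -845/4, 1125/2]; [0, 0, 0, 0, 1, -20, 1413/16, -5879/16]; [0, 0, 0, 0, 0, 1, -24, 999/8]; [0, 0, 0, 0, 0, 0, 1, -28]; [0, 0, 0, 0, 0, 0, 0, 1]] (rows listed top to bottom)


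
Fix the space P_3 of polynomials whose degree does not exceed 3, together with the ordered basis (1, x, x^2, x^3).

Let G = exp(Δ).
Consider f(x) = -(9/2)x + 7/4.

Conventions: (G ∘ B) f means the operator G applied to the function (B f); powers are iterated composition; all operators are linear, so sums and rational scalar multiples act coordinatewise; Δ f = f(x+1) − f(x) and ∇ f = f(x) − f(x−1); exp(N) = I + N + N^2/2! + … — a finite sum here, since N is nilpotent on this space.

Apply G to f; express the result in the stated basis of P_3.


the result is g(x) = -(9/2)x - 11/4

order-1 term: -9/2
the series for exp(Δ) f terminates at order 1
exp(Δ) f = -(9/2)x - 11/4


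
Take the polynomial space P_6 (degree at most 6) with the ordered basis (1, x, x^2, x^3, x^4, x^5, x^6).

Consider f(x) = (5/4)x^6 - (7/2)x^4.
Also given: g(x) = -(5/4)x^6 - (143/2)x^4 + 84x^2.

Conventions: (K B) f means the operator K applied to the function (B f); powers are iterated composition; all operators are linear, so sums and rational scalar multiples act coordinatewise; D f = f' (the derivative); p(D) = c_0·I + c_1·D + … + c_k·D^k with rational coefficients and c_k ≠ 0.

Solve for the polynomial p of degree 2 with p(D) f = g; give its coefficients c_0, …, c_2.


D^0 f = (5/4)x^6 - (7/2)x^4
D^1 f = (15/2)x^5 - 14x^3
D^2 f = (75/2)x^4 - 42x^2
matching coefficients of g against c_0 f + c_1 Df + … from the top degree down determines the c_i
solution: c_0 = -1, c_1 = 0, c_2 = -2

c_0 = -1, c_1 = 0, c_2 = -2


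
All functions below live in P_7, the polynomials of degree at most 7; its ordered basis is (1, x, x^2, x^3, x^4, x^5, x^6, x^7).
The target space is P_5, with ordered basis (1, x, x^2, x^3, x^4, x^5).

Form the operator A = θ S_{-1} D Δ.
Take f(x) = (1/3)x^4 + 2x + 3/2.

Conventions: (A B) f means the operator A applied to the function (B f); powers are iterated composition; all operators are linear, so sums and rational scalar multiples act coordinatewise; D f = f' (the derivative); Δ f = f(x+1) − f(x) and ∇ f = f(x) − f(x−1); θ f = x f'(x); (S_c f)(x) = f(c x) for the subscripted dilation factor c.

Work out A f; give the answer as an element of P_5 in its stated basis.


Δ f = (4/3)x^3 + 2x^2 + (4/3)x + 7/3
D Δ f = 4x^2 + 4x + 4/3
S_{-1} (D Δ) f = 4x^2 - 4x + 4/3
θ S_{-1} (D Δ) f = 8x^2 - 4x

the image equals g(x) = 8x^2 - 4x


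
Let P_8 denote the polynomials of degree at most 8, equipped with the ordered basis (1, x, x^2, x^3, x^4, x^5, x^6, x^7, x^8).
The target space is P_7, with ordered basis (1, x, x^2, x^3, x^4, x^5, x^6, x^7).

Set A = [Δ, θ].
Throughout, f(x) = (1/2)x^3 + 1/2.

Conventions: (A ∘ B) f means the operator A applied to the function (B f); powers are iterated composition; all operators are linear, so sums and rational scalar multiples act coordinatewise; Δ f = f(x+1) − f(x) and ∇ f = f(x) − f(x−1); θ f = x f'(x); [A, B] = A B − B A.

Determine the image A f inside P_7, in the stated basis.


the result is g(x) = (3/2)x^2 + 3x + 3/2

θ f = (3/2)x^3
Δ θ f = (9/2)x^2 + (9/2)x + 3/2
Δ f = (3/2)x^2 + (3/2)x + 1/2
θ Δ f = 3x^2 + (3/2)x
[Δ, θ] f = (3/2)x^2 + 3x + 3/2


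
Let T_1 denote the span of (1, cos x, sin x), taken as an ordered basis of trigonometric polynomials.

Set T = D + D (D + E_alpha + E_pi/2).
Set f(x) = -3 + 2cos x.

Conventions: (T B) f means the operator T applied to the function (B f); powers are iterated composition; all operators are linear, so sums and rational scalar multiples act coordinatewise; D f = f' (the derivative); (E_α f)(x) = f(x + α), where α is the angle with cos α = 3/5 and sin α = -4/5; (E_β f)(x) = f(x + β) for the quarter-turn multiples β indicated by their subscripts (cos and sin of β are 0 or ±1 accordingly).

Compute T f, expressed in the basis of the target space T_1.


D f = -2sin x
D f = -2sin x
E_alpha f = -3 + (6/5)cos x + (8/5)sin x
E_pi/2 f = -3 - 2sin x
(D + E_alpha + E_pi/2) f = -6 + (6/5)cos x - (12/5)sin x
D (D + E_alpha + E_pi/2) f = -(12/5)cos x - (6/5)sin x
(D + D (D + E_alpha + E_pi/2)) f = -(12/5)cos x - (16/5)sin x

the image equals g(x) = -(12/5)cos x - (16/5)sin x


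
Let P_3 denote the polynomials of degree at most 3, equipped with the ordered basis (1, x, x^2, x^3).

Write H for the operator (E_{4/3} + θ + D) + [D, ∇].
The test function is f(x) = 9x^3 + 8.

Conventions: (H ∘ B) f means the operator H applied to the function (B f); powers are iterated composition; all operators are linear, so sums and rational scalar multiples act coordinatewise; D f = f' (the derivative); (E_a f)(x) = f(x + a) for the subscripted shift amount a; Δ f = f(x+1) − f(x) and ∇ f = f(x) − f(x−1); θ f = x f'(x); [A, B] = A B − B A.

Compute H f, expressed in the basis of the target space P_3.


the result is g(x) = 36x^3 + 63x^2 + 48x + 88/3

E_{4/3} f = 9x^3 + 36x^2 + 48x + 88/3
θ f = 27x^3
D f = 27x^2
(E_{4/3} + θ + D) f = 36x^3 + 63x^2 + 48x + 88/3
∇ f = 27x^2 - 27x + 9
D ∇ f = 54x - 27
D f = 27x^2
∇ D f = 54x - 27
[D, ∇] f = 0
((E_{4/3} + θ + D) + [D, ∇]) f = 36x^3 + 63x^2 + 48x + 88/3


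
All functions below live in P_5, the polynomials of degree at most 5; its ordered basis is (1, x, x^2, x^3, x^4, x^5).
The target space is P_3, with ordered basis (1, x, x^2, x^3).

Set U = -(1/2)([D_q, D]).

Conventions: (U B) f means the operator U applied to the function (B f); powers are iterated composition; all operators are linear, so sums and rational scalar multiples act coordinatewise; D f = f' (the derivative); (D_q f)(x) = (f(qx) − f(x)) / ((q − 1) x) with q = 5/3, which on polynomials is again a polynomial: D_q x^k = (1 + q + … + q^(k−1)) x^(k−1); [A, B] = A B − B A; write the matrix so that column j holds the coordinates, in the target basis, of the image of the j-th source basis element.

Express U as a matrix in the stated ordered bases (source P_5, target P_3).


image of 1: 0
image of x: 0
image of x^2: 1/3
image of x^3: (13/9)x
image of x^4: (38/9)x^2
image of x^5: (842/81)x^3
each image's coordinates form column j of the matrix

the matrix is [[0, 0, 1/3, 0, 0, 0]; [0, 0, 0, 13/9, 0, 0]; [0, 0, 0, 0, 38/9, 0]; [0, 0, 0, 0, 0, 842/81]] (rows listed top to bottom)


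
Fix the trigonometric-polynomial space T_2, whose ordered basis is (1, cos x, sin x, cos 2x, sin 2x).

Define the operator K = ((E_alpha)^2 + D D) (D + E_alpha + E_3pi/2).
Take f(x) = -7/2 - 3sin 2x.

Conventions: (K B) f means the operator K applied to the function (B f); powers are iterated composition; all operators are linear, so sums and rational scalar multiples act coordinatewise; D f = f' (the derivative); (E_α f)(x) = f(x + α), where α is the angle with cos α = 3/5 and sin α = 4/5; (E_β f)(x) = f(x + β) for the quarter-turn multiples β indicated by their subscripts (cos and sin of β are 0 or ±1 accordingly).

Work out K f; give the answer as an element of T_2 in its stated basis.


the result is g(x) = -7 + (639738/15625)cos 2x - (365184/15625)sin 2x

D f = -6cos 2x
E_alpha f = -7/2 - (72/25)cos 2x + (21/25)sin 2x
E_3pi/2 f = -7/2 + 3sin 2x
(D + E_alpha + E_3pi/2) f = -7 - (222/25)cos 2x + (96/25)sin 2x
E_alpha (D + E_alpha + E_3pi/2) f = -7 + (3858/625)cos 2x + (4656/625)sin 2x
E_alpha E_alpha (D + E_alpha + E_3pi/2) f = -7 + (84738/15625)cos 2x - (125184/15625)sin 2x
D (D + E_alpha + E_3pi/2) f = (192/25)cos 2x + (444/25)sin 2x
D D (D + E_alpha + E_3pi/2) f = (888/25)cos 2x - (384/25)sin 2x
((E_alpha)^2 + D D) (D + E_alpha + E_3pi/2) f = -7 + (639738/15625)cos 2x - (365184/15625)sin 2x


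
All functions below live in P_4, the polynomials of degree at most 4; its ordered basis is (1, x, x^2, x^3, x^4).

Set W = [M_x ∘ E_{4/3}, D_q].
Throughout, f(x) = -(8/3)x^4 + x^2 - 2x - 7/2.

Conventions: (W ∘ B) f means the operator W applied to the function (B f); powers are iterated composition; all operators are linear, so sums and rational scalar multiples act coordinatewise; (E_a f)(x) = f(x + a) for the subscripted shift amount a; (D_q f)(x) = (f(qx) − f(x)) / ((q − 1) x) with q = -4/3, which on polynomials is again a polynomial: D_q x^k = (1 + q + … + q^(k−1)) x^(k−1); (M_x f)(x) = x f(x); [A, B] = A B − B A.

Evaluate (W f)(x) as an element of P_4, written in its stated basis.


D_q f = (200/81)x^3 - (1/3)x - 2
E_{4/3} D_q f = (200/81)x^3 + (800/81)x^2 + (3119/243)x + 7454/2187
M_x E_{4/3} D_q f = (200/81)x^4 + (800/81)x^3 + (3119/243)x^2 + (7454/2187)x
E_{4/3} f = -(8/3)x^4 - (128/9)x^3 - (247/9)x^2 - (1994/81)x - 6229/486
M_x E_{4/3} f = -(8/3)x^5 - (128/9)x^4 - (247/9)x^3 - (1994/81)x^2 - (6229/486)x
D_q (M_x ∘ E_{4/3}) f = -(1448/243)x^4 + (3200/243)x^3 - (3211/81)x^2 + (1994/243)x - 6229/486
[M_x ∘ E_{4/3}, D_q] f = (2048/243)x^4 - (800/243)x^3 + (12752/243)x^2 - (10492/2187)x + 6229/486

the image equals g(x) = (2048/243)x^4 - (800/243)x^3 + (12752/243)x^2 - (10492/2187)x + 6229/486
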